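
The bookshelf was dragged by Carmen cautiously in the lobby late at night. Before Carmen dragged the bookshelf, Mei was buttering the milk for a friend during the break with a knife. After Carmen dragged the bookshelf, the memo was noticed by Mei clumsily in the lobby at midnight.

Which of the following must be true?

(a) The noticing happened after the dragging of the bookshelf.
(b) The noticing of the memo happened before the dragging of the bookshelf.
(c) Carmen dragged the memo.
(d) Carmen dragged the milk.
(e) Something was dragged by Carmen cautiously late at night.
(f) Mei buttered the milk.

(a), (e)

(a) Entailed — the narrative places the dragging before the noticing.
(b) Not entailed — the narrative places the dragging before the noticing, not after.
(c) Not entailed — Carmen dragged the bookshelf, not the memo; the memo belongs to the noticing event.
(d) Not entailed — Carmen dragged the bookshelf, not the milk; the milk belongs to the buttering event.
(e) Entailed — the original entails any weakening of itself; this just drops 'in the lobby' and generalizes the patient.
(f) Not entailed — 'was buttering' is progressive on an accomplishment; it does not entail the completed 'buttered'.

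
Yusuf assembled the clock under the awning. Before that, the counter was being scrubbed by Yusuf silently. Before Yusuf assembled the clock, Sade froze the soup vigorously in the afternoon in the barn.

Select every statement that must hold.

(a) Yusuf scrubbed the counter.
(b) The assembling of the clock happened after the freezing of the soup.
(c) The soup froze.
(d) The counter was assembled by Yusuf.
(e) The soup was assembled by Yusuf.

(a) Entailed — 'scrub' is an activity; 'was scrubbing' entails that some scrubbing happened, so 'scrubbed' holds.
(b) Entailed — the narrative places the freezing before the assembling.
(c) Entailed — 'Sade froze the soup' is causative; it entails the inchoative 'the soup froze'.
(d) Not entailed — Yusuf assembled the clock, not the counter; the counter belongs to the scrubbing event.
(e) Not entailed — Yusuf assembled the clock, not the soup; the soup belongs to the freezing event.

(a), (b), (c)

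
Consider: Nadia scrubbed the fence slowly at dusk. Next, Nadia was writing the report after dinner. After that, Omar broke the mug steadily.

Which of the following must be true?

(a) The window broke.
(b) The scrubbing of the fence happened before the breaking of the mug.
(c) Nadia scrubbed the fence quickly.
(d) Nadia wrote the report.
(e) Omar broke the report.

(b)

(a) Not entailed — the mug is what broke, not the window.
(b) Entailed — the narrative places the scrubbing before the breaking.
(c) Not entailed — 'quickly' adds a manner not in (and inconsistent with) the original.
(d) Not entailed — 'was writing' is progressive on an accomplishment; it does not entail the completed 'wrote'.
(e) Not entailed — Omar broke the mug, not the report; the report belongs to the writing event.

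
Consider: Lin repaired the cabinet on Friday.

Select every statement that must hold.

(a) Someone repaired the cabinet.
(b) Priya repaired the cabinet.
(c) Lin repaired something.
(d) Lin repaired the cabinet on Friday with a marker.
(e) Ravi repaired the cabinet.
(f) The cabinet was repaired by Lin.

(a), (c), (f)

(a) Entailed — dropping 'on Friday' and generalizing the agent leaves a sub-description the original still satisfies.
(b) Not entailed — the passage has Lin repairing the cabinet, not Priya.
(c) Entailed — dropping 'on Friday' and generalizing the patient leaves a sub-description the original still satisfies.
(d) Not entailed — 'with a marker' adds information not in the original event.
(e) Not entailed — the passage has Lin repairing the cabinet, not Ravi.
(f) Entailed — dropping 'on Friday' leaves a sub-description the original still satisfies.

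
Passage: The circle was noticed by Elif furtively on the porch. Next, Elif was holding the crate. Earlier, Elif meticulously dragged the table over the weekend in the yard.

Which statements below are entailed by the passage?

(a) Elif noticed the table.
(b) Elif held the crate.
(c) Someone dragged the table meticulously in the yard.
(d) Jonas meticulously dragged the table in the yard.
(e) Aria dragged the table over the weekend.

(b), (c)

(a) Not entailed — Elif noticed the circle, not the table; the table belongs to the dragging event.
(b) Entailed — 'hold' is an activity; 'was holding' entails that some holding happened, so 'held' holds.
(c) Entailed — the original entails any weakening of itself; this just drops 'over the weekend' and generalizes the agent.
(d) Not entailed — the passage has Elif dragging the table, not Jonas.
(e) Not entailed — the passage has Elif dragging the table, not Aria.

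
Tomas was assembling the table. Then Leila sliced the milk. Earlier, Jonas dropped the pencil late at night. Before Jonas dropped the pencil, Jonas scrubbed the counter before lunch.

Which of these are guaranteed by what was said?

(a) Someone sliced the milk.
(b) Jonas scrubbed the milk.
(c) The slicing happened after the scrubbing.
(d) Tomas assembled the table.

(a), (c)

(a) Entailed — every conjunct here is already in the original slicing event.
(b) Not entailed — Jonas scrubbed the counter, not the milk; the milk belongs to the slicing event.
(c) Entailed — the narrative places the scrubbing before the slicing.
(d) Not entailed — 'was assembling' is progressive on an accomplishment; it does not entail the completed 'assembled'.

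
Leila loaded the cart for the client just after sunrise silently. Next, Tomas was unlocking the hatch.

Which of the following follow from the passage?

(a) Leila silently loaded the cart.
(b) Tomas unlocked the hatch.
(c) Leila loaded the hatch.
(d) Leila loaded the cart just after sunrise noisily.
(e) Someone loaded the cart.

(a) Entailed — dropping 'for the client', 'just after sunrise' leaves a sub-description the original still satisfies.
(b) Not entailed — 'was unlocking' is progressive on an accomplishment; it does not entail the completed 'unlocked'.
(c) Not entailed — Leila loaded the cart, not the hatch; the hatch belongs to the unlocking event.
(d) Not entailed — 'noisily' adds a manner not in (and inconsistent with) the original.
(e) Entailed — the original entails any weakening of itself; this just drops 'for the client', 'just after sunrise', 'silently' and generalizes the agent.

(a), (e)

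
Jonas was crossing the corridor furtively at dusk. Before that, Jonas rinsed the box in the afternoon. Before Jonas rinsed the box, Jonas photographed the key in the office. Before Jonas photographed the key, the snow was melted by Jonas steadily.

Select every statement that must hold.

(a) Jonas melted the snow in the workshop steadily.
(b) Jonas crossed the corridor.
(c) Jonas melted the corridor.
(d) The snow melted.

(a) Not entailed — 'in the workshop' adds information not in the original event.
(b) Not entailed — 'was crossing' is progressive on an accomplishment; it does not entail the completed 'crossed'.
(c) Not entailed — Jonas melted the snow, not the corridor; the corridor belongs to the crossing event.
(d) Entailed — 'Jonas melted the snow' is causative; it entails the inchoative 'the snow melted'.

(d)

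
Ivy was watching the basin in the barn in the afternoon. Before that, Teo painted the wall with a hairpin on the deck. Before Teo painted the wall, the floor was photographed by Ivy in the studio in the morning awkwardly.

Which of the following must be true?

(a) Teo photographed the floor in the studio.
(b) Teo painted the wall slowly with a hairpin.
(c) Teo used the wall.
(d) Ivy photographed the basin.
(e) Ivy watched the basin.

(a) Not entailed — the passage has Ivy photographing the floor, not Teo.
(b) Not entailed — 'slowly' adds information not in the original event.
(c) Not entailed — the wall is the patient, not an instrument — Teo used a hairpin.
(d) Not entailed — Ivy photographed the floor, not the basin; the basin belongs to the watching event.
(e) Entailed — 'watch' is an activity; 'was watching' entails that some watching happened, so 'watched' holds.

(e)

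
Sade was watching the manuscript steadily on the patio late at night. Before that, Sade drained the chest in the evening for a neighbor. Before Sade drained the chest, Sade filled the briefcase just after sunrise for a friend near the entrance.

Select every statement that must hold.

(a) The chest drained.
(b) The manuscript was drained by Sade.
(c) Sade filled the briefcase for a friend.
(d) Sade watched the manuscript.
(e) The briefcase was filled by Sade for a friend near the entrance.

(a), (c), (d), (e)

(a) Entailed — 'Sade drained the chest' is causative; it entails the inchoative 'the chest drained'.
(b) Not entailed — Sade drained the chest, not the manuscript; the manuscript belongs to the watching event.
(c) Entailed — dropping 'near the entrance', 'just after sunrise' leaves a sub-description the original still satisfies.
(d) Entailed — 'watch' is an activity; 'was watching' entails that some watching happened, so 'watched' holds.
(e) Entailed — dropping 'just after sunrise' leaves a sub-description the original still satisfies.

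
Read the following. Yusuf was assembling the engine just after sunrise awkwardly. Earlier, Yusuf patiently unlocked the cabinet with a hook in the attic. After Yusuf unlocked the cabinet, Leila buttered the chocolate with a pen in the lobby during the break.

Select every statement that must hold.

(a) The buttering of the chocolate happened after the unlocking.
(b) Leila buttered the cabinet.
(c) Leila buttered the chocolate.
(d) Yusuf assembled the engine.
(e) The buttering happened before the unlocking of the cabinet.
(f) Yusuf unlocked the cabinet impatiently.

(a) Entailed — the narrative places the unlocking before the buttering.
(b) Not entailed — Leila buttered the chocolate, not the cabinet; the cabinet belongs to the unlocking event.
(c) Entailed — dropping 'in the lobby', 'with a pen', 'during the break' leaves a sub-description the original still satisfies.
(d) Not entailed — 'was assembling' is progressive on an accomplishment; it does not entail the completed 'assembled'.
(e) Not entailed — the narrative places the unlocking before the buttering, not after.
(f) Not entailed — 'impatiently' adds a manner not in (and inconsistent with) the original.

(a), (c)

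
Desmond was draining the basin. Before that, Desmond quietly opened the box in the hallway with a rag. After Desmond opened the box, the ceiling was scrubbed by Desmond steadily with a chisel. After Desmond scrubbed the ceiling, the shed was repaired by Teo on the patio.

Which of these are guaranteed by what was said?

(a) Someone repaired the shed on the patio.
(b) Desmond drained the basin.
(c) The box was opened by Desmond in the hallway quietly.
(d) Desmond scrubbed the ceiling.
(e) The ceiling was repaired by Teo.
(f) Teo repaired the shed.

(a), (c), (d), (f)

(a) Entailed — the original entails any weakening of itself; this just generalizes the agent.
(b) Not entailed — 'was draining' is progressive on an accomplishment; it does not entail the completed 'drained'.
(c) Entailed — every conjunct here is already in the original opening event.
(d) Entailed — every conjunct here is already in the original scrubbing event.
(e) Not entailed — Teo repaired the shed, not the ceiling; the ceiling belongs to the scrubbing event.
(f) Entailed — this follows by dropping conjuncts from the repairing event's description.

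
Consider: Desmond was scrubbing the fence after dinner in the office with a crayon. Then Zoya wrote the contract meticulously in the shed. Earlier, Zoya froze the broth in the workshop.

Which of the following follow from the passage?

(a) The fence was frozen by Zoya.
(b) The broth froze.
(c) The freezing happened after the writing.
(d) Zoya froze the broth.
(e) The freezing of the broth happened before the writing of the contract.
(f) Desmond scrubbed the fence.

(b), (d), (e), (f)

(a) Not entailed — Zoya froze the broth, not the fence; the fence belongs to the scrubbing event.
(b) Entailed — 'Zoya froze the broth' is causative; it entails the inchoative 'the broth froze'.
(c) Not entailed — the narrative places the freezing before the writing, not after.
(d) Entailed — the original entails any weakening of itself; this just drops 'in the workshop'.
(e) Entailed — the narrative places the freezing before the writing.
(f) Entailed — 'scrub' is an activity; 'was scrubbing' entails that some scrubbing happened, so 'scrubbed' holds.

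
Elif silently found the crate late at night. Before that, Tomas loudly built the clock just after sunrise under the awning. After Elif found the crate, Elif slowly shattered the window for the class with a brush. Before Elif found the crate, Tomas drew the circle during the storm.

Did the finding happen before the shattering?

yes

The narrative orders the finding before the shattering.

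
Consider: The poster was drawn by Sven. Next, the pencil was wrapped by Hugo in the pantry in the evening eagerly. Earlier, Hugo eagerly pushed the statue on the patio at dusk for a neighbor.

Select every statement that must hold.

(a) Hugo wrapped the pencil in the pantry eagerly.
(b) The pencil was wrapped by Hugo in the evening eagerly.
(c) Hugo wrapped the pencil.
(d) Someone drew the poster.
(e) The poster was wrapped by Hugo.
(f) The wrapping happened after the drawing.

(a) Entailed — this follows by dropping conjuncts from the wrapping event's description.
(b) Entailed — every conjunct here is already in the original wrapping event.
(c) Entailed — this follows by dropping conjuncts from the wrapping event's description.
(d) Entailed — the original entails any weakening of itself; this just generalizes the agent.
(e) Not entailed — Hugo wrapped the pencil, not the poster; the poster belongs to the drawing event.
(f) Entailed — the narrative places the drawing before the wrapping.

(a), (b), (c), (d), (f)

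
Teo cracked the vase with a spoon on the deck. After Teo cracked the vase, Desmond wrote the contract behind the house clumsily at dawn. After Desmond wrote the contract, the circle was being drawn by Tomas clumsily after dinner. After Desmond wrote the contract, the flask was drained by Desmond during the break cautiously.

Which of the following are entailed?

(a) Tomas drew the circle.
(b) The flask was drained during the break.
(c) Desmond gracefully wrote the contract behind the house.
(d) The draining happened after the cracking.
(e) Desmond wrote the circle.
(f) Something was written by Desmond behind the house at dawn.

(b), (d), (f)

(a) Not entailed — 'was drawing' is progressive on an accomplishment; it does not entail the completed 'drew'.
(b) Entailed — dropping 'cautiously' and generalizing the agent leaves a sub-description the original still satisfies.
(c) Not entailed — 'gracefully' adds a manner not in (and inconsistent with) the original.
(d) Entailed — the narrative places the cracking before the draining.
(e) Not entailed — Desmond wrote the contract, not the circle; the circle belongs to the drawing event.
(f) Entailed — the original entails any weakening of itself; this just drops 'clumsily' and generalizes the patient.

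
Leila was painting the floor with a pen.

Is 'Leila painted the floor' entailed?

no

'was painting' is progressive; for an accomplishment like 'paint the floor', it doesn't entail completion.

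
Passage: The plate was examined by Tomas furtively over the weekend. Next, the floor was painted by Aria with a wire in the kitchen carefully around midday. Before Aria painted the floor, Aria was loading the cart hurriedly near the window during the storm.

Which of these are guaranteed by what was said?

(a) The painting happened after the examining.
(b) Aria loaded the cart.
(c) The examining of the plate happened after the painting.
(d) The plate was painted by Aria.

(a)

(a) Entailed — the narrative places the examining before the painting.
(b) Not entailed — 'was loading' is progressive on an accomplishment; it does not entail the completed 'loaded'.
(c) Not entailed — the narrative places the examining before the painting, not after.
(d) Not entailed — Aria painted the floor, not the plate; the plate belongs to the examining event.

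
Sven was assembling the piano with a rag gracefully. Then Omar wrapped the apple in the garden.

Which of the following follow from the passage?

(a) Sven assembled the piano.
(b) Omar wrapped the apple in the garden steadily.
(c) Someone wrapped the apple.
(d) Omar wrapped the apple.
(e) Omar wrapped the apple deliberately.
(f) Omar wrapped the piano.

(c), (d)

(a) Not entailed — 'was assembling' is progressive on an accomplishment; it does not entail the completed 'assembled'.
(b) Not entailed — 'steadily' adds information not in the original event.
(c) Entailed — the original entails any weakening of itself; this just drops 'in the garden' and generalizes the agent.
(d) Entailed — dropping 'in the garden' leaves a sub-description the original still satisfies.
(e) Not entailed — 'deliberately' adds information not in the original event.
(f) Not entailed — Omar wrapped the apple, not the piano; the piano belongs to the assembling event.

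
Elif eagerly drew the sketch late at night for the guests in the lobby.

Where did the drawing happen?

in the lobby

'in the lobby' marks the location of the drawing event.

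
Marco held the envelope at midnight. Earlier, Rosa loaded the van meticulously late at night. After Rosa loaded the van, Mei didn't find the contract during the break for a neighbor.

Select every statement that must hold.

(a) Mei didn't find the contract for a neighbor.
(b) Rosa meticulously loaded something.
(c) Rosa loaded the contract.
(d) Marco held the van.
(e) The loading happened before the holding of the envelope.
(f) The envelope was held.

(a) Not entailed — dropping 'during the break' under negation is not valid — the original leaves open that Mei found the contract some other way.
(b) Entailed — the original entails any weakening of itself; this just drops 'late at night' and generalizes the patient.
(c) Not entailed — Rosa loaded the van, not the contract; the contract belongs to the finding event.
(d) Not entailed — Marco held the envelope, not the van; the van belongs to the loading event.
(e) Entailed — the narrative places the loading before the holding.
(f) Entailed — every conjunct here is already in the original holding event.

(b), (e), (f)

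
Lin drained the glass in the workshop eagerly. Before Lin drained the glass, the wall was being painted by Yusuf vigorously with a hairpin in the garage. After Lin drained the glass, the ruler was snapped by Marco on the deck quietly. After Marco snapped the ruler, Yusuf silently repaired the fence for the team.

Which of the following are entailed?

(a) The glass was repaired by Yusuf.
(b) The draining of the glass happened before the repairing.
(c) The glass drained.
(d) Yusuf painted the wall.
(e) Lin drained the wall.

(b), (c)

(a) Not entailed — Yusuf repaired the fence, not the glass; the glass belongs to the draining event.
(b) Entailed — the narrative places the draining before the repairing.
(c) Entailed — 'Lin drained the glass' is causative; it entails the inchoative 'the glass drained'.
(d) Not entailed — 'was painting' is progressive on an accomplishment; it does not entail the completed 'painted'.
(e) Not entailed — Lin drained the glass, not the wall; the wall belongs to the painting event.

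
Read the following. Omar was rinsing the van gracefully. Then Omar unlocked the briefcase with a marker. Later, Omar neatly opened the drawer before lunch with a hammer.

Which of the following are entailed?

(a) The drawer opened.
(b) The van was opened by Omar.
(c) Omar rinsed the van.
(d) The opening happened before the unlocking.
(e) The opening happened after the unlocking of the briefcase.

(a) Entailed — 'Omar opened the drawer' is causative; it entails the inchoative 'the drawer opened'.
(b) Not entailed — Omar opened the drawer, not the van; the van belongs to the rinsing event.
(c) Entailed — 'rinse' is an activity; 'was rinsing' entails that some rinsing happened, so 'rinsed' holds.
(d) Not entailed — the narrative places the unlocking before the opening, not after.
(e) Entailed — the narrative places the unlocking before the opening.

(a), (c), (e)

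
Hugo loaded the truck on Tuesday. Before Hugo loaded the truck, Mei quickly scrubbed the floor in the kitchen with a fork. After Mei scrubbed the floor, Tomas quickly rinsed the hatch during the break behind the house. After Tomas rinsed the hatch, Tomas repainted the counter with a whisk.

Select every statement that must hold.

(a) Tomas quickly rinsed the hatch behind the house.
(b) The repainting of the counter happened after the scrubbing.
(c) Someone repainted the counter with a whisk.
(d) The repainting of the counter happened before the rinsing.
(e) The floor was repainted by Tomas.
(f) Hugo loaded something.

(a) Entailed — dropping 'during the break' leaves a sub-description the original still satisfies.
(b) Entailed — the narrative places the scrubbing before the repainting.
(c) Entailed — the original entails any weakening of itself; this just generalizes the agent.
(d) Not entailed — the narrative places the rinsing before the repainting, not after.
(e) Not entailed — Tomas repainted the counter, not the floor; the floor belongs to the scrubbing event.
(f) Entailed — this follows by dropping conjuncts from the loading event's description.

(a), (b), (c), (f)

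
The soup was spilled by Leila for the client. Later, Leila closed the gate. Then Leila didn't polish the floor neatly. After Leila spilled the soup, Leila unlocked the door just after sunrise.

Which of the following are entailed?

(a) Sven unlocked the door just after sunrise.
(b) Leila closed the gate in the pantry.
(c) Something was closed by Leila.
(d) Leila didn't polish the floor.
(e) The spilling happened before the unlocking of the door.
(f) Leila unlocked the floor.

(c), (e)

(a) Not entailed — the passage has Leila unlocking the door, not Sven.
(b) Not entailed — 'in the pantry' adds information not in the original event.
(c) Entailed — generalizing the patient leaves a sub-description the original still satisfies.
(d) Not entailed — dropping 'neatly' under negation is not valid — the original leaves open that Leila polished the floor some other way.
(e) Entailed — the narrative places the spilling before the unlocking.
(f) Not entailed — Leila unlocked the door, not the floor; the floor belongs to the polishing event.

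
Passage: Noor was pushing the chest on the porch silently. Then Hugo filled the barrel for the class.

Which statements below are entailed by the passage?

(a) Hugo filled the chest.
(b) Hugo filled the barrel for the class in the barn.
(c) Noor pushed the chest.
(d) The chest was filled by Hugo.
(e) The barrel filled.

(a) Not entailed — Hugo filled the barrel, not the chest; the chest belongs to the pushing event.
(b) Not entailed — 'in the barn' adds information not in the original event.
(c) Entailed — 'push' is an activity; 'was pushing' entails that some pushing happened, so 'pushed' holds.
(d) Not entailed — Hugo filled the barrel, not the chest; the chest belongs to the pushing event.
(e) Entailed — 'Hugo filled the barrel' is causative; it entails the inchoative 'the barrel filled'.

(c), (e)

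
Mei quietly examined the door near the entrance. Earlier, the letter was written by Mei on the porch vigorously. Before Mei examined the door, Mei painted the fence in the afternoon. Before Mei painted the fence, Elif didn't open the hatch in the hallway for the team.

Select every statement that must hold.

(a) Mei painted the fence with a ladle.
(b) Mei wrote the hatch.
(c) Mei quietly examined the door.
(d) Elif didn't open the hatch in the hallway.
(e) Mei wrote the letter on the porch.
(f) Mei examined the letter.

(a) Not entailed — 'with a ladle' adds information not in the original event.
(b) Not entailed — Mei wrote the letter, not the hatch; the hatch belongs to the opening event.
(c) Entailed — dropping 'near the entrance' leaves a sub-description the original still satisfies.
(d) Not entailed — dropping 'for the team' under negation is not valid — the original leaves open that Elif opened the hatch some other way.
(e) Entailed — the original entails any weakening of itself; this just drops 'vigorously'.
(f) Not entailed — Mei examined the door, not the letter; the letter belongs to the writing event.

(c), (e)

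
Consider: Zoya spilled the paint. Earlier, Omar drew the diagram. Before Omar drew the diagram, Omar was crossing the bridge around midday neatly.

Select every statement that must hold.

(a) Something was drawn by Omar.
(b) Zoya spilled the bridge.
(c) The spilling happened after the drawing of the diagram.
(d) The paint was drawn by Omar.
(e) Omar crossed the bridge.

(a), (c)

(a) Entailed — the original entails any weakening of itself; this just generalizes the patient.
(b) Not entailed — Zoya spilled the paint, not the bridge; the bridge belongs to the crossing event.
(c) Entailed — the narrative places the drawing before the spilling.
(d) Not entailed — Omar drew the diagram, not the paint; the paint belongs to the spilling event.
(e) Not entailed — 'was crossing' is progressive on an accomplishment; it does not entail the completed 'crossed'.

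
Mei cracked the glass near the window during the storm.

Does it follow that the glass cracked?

'Mei cracked the glass' is the causative; it entails the inchoative 'the glass cracked'.

yes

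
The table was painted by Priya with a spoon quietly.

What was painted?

the table

'the table' marks the patient of the painting event.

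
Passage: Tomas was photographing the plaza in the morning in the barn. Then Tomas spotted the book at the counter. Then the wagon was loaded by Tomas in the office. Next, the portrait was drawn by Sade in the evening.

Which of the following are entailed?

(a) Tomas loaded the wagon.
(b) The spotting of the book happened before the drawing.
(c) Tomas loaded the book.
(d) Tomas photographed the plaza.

(a), (b)

(a) Entailed — dropping 'in the office' leaves a sub-description the original still satisfies.
(b) Entailed — the narrative places the spotting before the drawing.
(c) Not entailed — Tomas loaded the wagon, not the book; the book belongs to the spotting event.
(d) Not entailed — 'was photographing' is progressive on an accomplishment; it does not entail the completed 'photographed'.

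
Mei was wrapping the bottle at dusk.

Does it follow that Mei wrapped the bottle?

'was wrapping' is progressive; for an accomplishment like 'wrap the bottle', it doesn't entail completion.

no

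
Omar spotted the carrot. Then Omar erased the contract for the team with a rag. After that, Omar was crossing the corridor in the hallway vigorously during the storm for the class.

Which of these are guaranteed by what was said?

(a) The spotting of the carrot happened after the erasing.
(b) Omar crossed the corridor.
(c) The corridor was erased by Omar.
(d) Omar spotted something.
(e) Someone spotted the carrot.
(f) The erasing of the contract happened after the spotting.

(a) Not entailed — the narrative places the spotting before the erasing, not after.
(b) Not entailed — 'was crossing' is progressive on an accomplishment; it does not entail the completed 'crossed'.
(c) Not entailed — Omar erased the contract, not the corridor; the corridor belongs to the crossing event.
(d) Entailed — generalizing the patient leaves a sub-description the original still satisfies.
(e) Entailed — every conjunct here is already in the original spotting event.
(f) Entailed — the narrative places the spotting before the erasing.

(d), (e), (f)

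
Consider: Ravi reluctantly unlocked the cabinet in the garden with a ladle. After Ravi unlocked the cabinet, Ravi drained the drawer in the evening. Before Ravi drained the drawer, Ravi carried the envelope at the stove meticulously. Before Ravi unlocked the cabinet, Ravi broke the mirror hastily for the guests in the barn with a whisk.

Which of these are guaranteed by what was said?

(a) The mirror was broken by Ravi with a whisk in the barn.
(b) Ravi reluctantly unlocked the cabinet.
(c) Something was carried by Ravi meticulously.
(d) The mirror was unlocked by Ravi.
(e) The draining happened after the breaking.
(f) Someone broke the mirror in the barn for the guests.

(a), (b), (c), (e), (f)

(a) Entailed — the original entails any weakening of itself; this just drops 'for the guests', 'hastily'.
(b) Entailed — every conjunct here is already in the original unlocking event.
(c) Entailed — dropping 'at the stove' and generalizing the patient leaves a sub-description the original still satisfies.
(d) Not entailed — Ravi unlocked the cabinet, not the mirror; the mirror belongs to the breaking event.
(e) Entailed — the narrative places the breaking before the draining.
(f) Entailed — the original entails any weakening of itself; this just drops 'with a whisk', 'hastily' and generalizes the agent.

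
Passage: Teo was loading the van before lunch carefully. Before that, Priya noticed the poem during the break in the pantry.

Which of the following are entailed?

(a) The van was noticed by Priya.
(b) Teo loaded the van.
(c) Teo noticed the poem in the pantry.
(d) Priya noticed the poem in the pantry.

(a) Not entailed — Priya noticed the poem, not the van; the van belongs to the loading event.
(b) Not entailed — 'was loading' is progressive on an accomplishment; it does not entail the completed 'loaded'.
(c) Not entailed — the passage has Priya noticing the poem, not Teo.
(d) Entailed — this follows by dropping conjuncts from the noticing event's description.

(d)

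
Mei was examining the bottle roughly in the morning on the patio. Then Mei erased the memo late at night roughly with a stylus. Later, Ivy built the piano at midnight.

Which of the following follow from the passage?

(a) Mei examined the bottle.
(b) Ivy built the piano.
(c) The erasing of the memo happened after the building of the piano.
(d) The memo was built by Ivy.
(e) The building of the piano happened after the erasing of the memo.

(a) Entailed — 'examine' is an activity; 'was examining' entails that some examining happened, so 'examined' holds.
(b) Entailed — this follows by dropping conjuncts from the building event's description.
(c) Not entailed — the narrative places the erasing before the building, not after.
(d) Not entailed — Ivy built the piano, not the memo; the memo belongs to the erasing event.
(e) Entailed — the narrative places the erasing before the building.

(a), (b), (e)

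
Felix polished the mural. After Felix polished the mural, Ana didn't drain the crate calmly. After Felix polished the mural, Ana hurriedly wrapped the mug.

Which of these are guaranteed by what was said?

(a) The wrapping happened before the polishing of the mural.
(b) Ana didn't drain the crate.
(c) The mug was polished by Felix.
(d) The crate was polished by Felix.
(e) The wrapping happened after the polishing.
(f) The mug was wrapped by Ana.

(a) Not entailed — the narrative places the polishing before the wrapping, not after.
(b) Not entailed — dropping 'calmly' under negation is not valid — the original leaves open that Ana drained the crate some other way.
(c) Not entailed — Felix polished the mural, not the mug; the mug belongs to the wrapping event.
(d) Not entailed — Felix polished the mural, not the crate; the crate belongs to the draining event.
(e) Entailed — the narrative places the polishing before the wrapping.
(f) Entailed — every conjunct here is already in the original wrapping event.

(e), (f)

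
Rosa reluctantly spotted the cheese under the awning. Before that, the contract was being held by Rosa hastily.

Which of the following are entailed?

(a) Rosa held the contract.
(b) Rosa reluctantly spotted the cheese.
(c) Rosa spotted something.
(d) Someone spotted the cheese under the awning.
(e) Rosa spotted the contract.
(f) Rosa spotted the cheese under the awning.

(a), (b), (c), (d), (f)

(a) Entailed — 'hold' is an activity; 'was holding' entails that some holding happened, so 'held' holds.
(b) Entailed — this follows by dropping conjuncts from the spotting event's description.
(c) Entailed — every conjunct here is already in the original spotting event.
(d) Entailed — every conjunct here is already in the original spotting event.
(e) Not entailed — Rosa spotted the cheese, not the contract; the contract belongs to the holding event.
(f) Entailed — dropping 'reluctantly' leaves a sub-description the original still satisfies.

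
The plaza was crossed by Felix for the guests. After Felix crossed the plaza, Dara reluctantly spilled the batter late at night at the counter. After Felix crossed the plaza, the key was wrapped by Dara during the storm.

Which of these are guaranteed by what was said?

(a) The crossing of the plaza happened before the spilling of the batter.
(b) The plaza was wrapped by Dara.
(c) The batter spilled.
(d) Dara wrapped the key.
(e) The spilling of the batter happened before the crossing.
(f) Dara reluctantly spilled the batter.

(a), (c), (d), (f)

(a) Entailed — the narrative places the crossing before the spilling.
(b) Not entailed — Dara wrapped the key, not the plaza; the plaza belongs to the crossing event.
(c) Entailed — 'Dara spilled the batter' is causative; it entails the inchoative 'the batter spilled'.
(d) Entailed — every conjunct here is already in the original wrapping event.
(e) Not entailed — the narrative places the crossing before the spilling, not after.
(f) Entailed — dropping 'late at night', 'at the counter' leaves a sub-description the original still satisfies.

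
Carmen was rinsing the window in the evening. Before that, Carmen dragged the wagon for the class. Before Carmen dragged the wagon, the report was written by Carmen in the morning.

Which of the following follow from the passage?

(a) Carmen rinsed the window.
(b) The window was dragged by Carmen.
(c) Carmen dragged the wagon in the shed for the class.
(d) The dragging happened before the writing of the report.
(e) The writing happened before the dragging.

(a) Entailed — 'rinse' is an activity; 'was rinsing' entails that some rinsing happened, so 'rinsed' holds.
(b) Not entailed — Carmen dragged the wagon, not the window; the window belongs to the rinsing event.
(c) Not entailed — 'in the shed' adds information not in the original event.
(d) Not entailed — the narrative places the writing before the dragging, not after.
(e) Entailed — the narrative places the writing before the dragging.

(a), (e)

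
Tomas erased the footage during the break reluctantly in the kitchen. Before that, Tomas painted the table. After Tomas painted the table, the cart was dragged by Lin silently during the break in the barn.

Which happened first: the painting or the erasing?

The connectives place the painting before the erasing.

the painting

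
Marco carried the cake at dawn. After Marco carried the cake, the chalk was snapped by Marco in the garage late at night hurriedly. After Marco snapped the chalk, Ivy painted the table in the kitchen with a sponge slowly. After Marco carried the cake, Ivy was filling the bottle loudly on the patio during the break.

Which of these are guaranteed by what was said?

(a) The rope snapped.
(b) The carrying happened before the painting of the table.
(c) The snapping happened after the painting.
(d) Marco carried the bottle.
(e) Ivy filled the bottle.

(a) Not entailed — the chalk is what snapped, not the rope.
(b) Entailed — the narrative places the carrying before the painting.
(c) Not entailed — the narrative places the snapping before the painting, not after.
(d) Not entailed — Marco carried the cake, not the bottle; the bottle belongs to the filling event.
(e) Not entailed — 'was filling' is progressive on an accomplishment; it does not entail the completed 'filled'.

(b)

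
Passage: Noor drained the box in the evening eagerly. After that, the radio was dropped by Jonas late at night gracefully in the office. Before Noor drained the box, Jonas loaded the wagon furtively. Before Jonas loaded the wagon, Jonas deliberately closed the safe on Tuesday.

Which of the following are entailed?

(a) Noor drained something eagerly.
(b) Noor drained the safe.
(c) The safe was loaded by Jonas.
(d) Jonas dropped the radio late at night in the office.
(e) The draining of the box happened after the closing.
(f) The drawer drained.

(a), (d), (e)

(a) Entailed — this follows by dropping conjuncts from the draining event's description.
(b) Not entailed — Noor drained the box, not the safe; the safe belongs to the closing event.
(c) Not entailed — Jonas loaded the wagon, not the safe; the safe belongs to the closing event.
(d) Entailed — every conjunct here is already in the original dropping event.
(e) Entailed — the narrative places the closing before the draining.
(f) Not entailed — the box is what drained, not the drawer.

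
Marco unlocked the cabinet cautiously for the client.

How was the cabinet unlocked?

'cautiously' marks the manner of the unlocking event.

cautiously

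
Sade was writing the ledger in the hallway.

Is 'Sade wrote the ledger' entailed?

no

'was writing' is progressive; for an accomplishment like 'write the ledger', it doesn't entail completion.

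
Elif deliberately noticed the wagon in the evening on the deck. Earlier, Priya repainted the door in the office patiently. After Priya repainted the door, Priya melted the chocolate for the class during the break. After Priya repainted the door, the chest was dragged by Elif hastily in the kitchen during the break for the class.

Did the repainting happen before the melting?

yes

The narrative orders the repainting before the melting.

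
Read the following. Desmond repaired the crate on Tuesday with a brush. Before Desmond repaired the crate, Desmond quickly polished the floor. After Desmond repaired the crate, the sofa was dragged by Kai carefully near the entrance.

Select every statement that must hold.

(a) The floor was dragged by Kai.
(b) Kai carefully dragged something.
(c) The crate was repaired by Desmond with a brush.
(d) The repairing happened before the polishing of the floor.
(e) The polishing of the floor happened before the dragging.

(b), (c), (e)

(a) Not entailed — Kai dragged the sofa, not the floor; the floor belongs to the polishing event.
(b) Entailed — dropping 'near the entrance' and generalizing the patient leaves a sub-description the original still satisfies.
(c) Entailed — this follows by dropping conjuncts from the repairing event's description.
(d) Not entailed — the narrative places the polishing before the repairing, not after.
(e) Entailed — the narrative places the polishing before the dragging.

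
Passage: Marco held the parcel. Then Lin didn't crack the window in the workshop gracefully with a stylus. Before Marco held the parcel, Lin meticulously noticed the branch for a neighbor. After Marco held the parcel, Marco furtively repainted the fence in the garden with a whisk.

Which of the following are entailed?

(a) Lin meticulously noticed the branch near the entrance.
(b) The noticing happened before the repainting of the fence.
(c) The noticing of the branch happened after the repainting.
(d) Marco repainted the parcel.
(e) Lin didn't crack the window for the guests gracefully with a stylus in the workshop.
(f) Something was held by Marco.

(b), (e), (f)

(a) Not entailed — 'near the entrance' adds information not in the original event.
(b) Entailed — the narrative places the noticing before the repainting.
(c) Not entailed — the narrative places the noticing before the repainting, not after.
(d) Not entailed — Marco repainted the fence, not the parcel; the parcel belongs to the holding event.
(e) Entailed — under negation, adding a further restriction is entailed: if no such cracking event occurred, none occurred for the guests either.
(f) Entailed — this follows by dropping conjuncts from the holding event's description.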